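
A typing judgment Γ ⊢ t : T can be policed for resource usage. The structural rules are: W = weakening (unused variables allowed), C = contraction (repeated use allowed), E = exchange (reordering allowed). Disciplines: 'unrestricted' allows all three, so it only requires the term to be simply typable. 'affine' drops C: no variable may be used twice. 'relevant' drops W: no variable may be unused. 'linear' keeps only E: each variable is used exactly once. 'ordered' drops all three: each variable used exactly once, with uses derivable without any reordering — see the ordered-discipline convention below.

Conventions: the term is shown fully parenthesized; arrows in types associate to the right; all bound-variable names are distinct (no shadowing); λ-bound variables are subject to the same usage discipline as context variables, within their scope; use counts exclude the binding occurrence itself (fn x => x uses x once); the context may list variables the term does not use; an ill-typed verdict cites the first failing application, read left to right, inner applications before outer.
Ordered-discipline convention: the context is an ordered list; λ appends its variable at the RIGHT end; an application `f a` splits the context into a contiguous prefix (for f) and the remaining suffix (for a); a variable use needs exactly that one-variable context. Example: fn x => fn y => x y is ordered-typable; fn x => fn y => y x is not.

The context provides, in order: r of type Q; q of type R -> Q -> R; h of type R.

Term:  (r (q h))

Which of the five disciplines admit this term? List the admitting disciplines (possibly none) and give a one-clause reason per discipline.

admitted by: none
usage: r: 1; q: 1; h: 1
left-to-right use order: r, q, h
typing: ill-typed: non-function type Q applied to an argument
ordered ✗ (the type mismatch rejects it)
linear ✗ (not simply typable)
affine ✗ (fails simple typing)
relevant ✗ (a type mismatch blocks all five)
unrestricted ✗ (the type mismatch rejects it)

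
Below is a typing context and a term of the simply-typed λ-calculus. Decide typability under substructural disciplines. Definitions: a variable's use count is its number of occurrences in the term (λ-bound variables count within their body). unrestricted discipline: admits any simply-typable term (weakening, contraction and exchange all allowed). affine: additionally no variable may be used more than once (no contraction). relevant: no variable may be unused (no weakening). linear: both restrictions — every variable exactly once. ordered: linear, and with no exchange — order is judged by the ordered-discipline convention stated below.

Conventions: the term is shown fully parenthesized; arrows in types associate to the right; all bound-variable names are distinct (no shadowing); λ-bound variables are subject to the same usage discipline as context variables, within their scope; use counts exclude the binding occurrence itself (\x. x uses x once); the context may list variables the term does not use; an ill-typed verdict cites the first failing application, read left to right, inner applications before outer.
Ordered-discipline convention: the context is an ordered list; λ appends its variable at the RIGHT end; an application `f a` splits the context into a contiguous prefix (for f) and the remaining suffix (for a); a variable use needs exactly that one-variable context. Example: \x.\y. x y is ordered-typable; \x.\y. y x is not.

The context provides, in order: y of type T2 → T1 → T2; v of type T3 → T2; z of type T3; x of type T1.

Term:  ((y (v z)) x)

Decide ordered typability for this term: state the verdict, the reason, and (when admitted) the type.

yes — y, v, z, x: once each, no exchange needed; term : T2
use counts: y=1; v=1; z=1; x=1
use order (left to right): y, v, z, x
typing: the term checks, with type T2
all disciplines: ordered ✓ · linear ✓ · affine ✓ · relevant ✓ · unrestricted ✓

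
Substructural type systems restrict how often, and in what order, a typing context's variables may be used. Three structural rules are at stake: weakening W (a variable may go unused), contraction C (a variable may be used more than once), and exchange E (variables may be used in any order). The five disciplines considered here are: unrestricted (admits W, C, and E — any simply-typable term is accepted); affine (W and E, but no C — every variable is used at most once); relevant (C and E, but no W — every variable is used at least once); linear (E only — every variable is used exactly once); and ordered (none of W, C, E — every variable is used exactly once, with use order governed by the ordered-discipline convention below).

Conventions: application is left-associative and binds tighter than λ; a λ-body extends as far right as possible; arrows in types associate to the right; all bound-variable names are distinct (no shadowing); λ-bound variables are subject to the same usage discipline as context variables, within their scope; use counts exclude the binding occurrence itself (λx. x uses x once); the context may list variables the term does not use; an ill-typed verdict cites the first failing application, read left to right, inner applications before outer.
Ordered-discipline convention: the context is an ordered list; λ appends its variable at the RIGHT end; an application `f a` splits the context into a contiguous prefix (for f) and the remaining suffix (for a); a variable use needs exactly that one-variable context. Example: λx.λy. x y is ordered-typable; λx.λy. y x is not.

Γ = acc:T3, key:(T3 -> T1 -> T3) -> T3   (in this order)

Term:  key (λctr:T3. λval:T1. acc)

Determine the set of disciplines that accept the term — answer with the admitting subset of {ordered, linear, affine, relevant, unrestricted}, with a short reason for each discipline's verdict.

accepted by: affine, unrestricted
counts: acc=1; key=1; ctr [bound]=0; val [bound]=0
use order (left to right): key, acc
typing: the term checks, with type T3
ordered ✗ (ctr, val never used (weakening))
linear ✗ (ctr, val never used (weakening))
affine ✓ (no duplicate uses among acc, key, ctr, val)
relevant ✗ (ctr, val never used (weakening))
unrestricted ✓ (type-checks (T3) and nothing is barred)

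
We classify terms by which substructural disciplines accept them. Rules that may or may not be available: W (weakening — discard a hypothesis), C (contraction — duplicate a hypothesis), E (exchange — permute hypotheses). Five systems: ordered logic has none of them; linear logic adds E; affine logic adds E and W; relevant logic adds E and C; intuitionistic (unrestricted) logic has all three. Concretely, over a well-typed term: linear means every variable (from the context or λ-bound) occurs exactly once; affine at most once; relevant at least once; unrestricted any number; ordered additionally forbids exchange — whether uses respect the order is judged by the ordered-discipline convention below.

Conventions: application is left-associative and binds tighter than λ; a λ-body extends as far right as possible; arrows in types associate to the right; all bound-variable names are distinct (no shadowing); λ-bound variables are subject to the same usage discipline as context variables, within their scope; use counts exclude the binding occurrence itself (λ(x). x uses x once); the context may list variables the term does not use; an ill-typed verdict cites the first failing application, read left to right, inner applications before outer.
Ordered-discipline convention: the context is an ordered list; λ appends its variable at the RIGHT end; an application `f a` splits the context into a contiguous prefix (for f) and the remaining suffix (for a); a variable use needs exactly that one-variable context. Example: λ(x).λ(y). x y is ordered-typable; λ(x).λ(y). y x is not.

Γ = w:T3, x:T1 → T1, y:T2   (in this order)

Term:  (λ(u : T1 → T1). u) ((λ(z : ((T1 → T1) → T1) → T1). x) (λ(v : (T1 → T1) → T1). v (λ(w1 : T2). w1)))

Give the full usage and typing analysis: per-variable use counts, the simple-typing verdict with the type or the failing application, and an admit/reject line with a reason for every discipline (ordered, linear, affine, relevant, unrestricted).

counts: w=0; x=1; y=0; u [bound]=1; z [bound]=0; v [bound]=1; w1 [bound]=1
left-to-right use order: u, x, v, w1
typing: ill-typed: an application expects T1 → T1 but receives T2 → T2
ordered: ✗, a type mismatch blocks all five
linear: ✗, the type mismatch rejects it
affine: ✗, not simply typable
relevant: ✗, fails simple typing
unrestricted: ✗, a type mismatch blocks all five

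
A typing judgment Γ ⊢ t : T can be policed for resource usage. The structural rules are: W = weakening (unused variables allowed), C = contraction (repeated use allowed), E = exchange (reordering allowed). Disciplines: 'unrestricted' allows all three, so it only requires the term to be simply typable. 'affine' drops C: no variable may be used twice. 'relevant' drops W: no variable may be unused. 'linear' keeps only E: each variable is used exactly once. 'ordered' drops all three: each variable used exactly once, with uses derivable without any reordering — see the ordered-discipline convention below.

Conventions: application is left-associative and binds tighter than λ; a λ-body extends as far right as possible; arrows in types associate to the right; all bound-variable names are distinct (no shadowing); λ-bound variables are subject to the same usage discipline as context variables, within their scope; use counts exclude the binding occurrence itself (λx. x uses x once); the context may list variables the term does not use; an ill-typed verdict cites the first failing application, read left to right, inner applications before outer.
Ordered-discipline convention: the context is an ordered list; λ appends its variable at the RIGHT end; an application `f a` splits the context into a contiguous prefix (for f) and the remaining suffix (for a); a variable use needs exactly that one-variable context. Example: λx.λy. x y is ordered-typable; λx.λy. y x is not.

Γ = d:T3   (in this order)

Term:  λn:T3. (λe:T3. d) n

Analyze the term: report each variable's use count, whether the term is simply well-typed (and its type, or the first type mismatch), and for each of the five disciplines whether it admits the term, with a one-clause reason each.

usage: d: 1; n (λ-bound): 1; e (λ-bound): 0
order of uses: d, n
typing: the term checks, with type T3 → T3
ordered: ✗ — e left unused
linear: ✗ — e left unused
affine: ✓ — d, n, e: no repeats, contraction unneeded
relevant: ✗ — e left unused
unrestricted: ✓ — type-checks (T3 → T3) and nothing is barred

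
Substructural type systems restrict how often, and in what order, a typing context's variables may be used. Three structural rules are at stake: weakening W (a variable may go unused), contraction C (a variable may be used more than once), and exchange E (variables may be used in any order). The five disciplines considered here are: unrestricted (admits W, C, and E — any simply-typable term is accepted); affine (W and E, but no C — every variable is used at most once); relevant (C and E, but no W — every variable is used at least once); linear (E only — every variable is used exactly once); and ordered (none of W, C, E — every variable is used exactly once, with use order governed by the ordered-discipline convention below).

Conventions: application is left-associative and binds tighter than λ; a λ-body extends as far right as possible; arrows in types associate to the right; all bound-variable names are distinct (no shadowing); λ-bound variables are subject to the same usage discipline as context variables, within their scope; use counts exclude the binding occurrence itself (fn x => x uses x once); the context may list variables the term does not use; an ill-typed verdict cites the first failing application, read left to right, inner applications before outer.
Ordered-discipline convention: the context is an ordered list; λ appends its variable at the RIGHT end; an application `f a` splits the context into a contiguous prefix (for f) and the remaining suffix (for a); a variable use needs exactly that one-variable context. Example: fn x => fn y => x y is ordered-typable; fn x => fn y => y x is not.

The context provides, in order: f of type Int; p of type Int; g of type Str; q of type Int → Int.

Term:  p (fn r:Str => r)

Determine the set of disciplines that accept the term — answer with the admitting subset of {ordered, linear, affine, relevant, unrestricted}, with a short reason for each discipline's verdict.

admitted in: none
use counts: f=0, p=1, g=0, q=0, r (bound)=1
order of uses: p, r
typing: ill-typed: non-arrow in function slot: Int
ordered: ✗, a type mismatch blocks all five
linear: ✗, the type mismatch rejects it
affine: ✗, not simply typable
relevant: ✗, fails simple typing
unrestricted: ✗, a type mismatch blocks all five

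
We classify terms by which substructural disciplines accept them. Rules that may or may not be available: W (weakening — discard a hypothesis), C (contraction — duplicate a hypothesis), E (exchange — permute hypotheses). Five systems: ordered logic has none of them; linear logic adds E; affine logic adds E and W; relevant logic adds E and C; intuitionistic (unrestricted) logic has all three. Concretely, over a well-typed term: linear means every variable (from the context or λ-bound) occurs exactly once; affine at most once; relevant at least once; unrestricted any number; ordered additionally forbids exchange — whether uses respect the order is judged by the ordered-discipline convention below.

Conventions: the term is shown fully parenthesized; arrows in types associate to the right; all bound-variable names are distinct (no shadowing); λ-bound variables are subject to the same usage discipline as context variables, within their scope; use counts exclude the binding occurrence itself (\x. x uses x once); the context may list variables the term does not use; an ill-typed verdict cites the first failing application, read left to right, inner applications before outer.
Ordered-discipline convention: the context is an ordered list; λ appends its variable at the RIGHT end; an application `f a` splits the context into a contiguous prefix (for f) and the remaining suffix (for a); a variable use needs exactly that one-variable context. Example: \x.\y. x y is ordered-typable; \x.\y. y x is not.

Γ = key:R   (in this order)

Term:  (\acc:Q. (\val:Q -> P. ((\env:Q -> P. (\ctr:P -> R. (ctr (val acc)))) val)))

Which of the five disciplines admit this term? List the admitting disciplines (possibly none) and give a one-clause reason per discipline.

admitted in: unrestricted
use counts: key ×0; acc [bound] ×1; val [bound] ×2; env [bound] ×0; ctr [bound] ×1
uses in reading order: ctr, val, acc, val
typing: well-typed at Q -> (Q -> P) -> (P -> R) -> R
ordered ✗ (uses contraction: val ×2; key, env never used (weakening))
linear ✗ (uses contraction: val ×2; key, env never used (weakening))
affine ✗ (uses contraction: val ×2)
relevant ✗ (key, env never used (weakening))
unrestricted ✓ (simply typable at Q -> (Q -> P) -> (P -> R) -> R; W, C, E all held)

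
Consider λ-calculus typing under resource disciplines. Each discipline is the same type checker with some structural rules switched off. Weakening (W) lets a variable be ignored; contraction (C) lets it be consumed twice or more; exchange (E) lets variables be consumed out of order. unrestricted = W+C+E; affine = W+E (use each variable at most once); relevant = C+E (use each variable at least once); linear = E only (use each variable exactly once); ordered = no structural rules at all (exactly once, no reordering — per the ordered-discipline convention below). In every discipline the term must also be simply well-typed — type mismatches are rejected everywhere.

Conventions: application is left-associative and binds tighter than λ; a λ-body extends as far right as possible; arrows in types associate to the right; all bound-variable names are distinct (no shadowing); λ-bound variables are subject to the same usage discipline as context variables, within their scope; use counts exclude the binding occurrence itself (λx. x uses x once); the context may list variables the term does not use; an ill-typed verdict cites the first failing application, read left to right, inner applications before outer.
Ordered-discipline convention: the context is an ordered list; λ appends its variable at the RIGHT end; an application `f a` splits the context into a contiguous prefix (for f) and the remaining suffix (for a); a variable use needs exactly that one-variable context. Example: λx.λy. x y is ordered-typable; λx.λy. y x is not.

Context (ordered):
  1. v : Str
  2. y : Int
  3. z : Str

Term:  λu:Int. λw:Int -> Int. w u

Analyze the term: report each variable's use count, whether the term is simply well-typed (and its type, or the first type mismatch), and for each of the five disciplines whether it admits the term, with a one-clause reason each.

counts: v=0, y=0, z=0, u (bound)=1, w (bound)=1
uses in reading order: w, u
typing: well-typed — term : Int -> (Int -> Int) -> Int
ordered: ✗ — unused: v, y, z — weakening required
linear: ✗ — unused: v, y, z — weakening required
affine: ✓ — v, y, z, u, w: no repeats, contraction unneeded
relevant: ✗ — unused: v, y, z — weakening required
unrestricted: ✓ — type-checks (Int -> (Int -> Int) -> Int) and nothing is barred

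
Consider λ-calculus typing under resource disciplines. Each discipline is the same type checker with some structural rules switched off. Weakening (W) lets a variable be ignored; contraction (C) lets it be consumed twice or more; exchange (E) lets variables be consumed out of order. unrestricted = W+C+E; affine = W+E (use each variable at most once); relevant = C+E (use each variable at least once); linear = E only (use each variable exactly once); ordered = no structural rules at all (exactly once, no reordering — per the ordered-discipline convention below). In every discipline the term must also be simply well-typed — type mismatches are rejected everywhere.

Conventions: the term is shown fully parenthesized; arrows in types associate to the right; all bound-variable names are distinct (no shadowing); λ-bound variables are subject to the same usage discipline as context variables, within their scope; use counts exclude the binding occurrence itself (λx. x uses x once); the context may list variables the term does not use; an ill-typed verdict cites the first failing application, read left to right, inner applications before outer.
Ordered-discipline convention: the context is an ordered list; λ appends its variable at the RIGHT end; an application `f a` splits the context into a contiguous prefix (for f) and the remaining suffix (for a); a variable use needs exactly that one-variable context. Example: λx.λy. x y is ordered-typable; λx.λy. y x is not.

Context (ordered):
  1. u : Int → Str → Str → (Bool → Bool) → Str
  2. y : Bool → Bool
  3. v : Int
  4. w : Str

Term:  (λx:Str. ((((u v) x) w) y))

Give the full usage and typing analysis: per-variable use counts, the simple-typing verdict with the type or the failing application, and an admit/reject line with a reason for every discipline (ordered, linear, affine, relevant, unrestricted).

counts: u=1; y=1; v=1; w=1; x [bound]=1
uses in reading order: u, v, x, w, y
typing: ✓ — Str → Str
ordered ✗ (needs exchange: uses follow u, v, x, w, y)
linear ✓ (single use per variable (u, y, v, w, x))
affine ✓ (u, y, v, w, x: no repeats, contraction unneeded)
relevant ✓ (every one of u, y, v, w, x appears)
unrestricted ✓ (well-typed at Str → Str; no restrictions here)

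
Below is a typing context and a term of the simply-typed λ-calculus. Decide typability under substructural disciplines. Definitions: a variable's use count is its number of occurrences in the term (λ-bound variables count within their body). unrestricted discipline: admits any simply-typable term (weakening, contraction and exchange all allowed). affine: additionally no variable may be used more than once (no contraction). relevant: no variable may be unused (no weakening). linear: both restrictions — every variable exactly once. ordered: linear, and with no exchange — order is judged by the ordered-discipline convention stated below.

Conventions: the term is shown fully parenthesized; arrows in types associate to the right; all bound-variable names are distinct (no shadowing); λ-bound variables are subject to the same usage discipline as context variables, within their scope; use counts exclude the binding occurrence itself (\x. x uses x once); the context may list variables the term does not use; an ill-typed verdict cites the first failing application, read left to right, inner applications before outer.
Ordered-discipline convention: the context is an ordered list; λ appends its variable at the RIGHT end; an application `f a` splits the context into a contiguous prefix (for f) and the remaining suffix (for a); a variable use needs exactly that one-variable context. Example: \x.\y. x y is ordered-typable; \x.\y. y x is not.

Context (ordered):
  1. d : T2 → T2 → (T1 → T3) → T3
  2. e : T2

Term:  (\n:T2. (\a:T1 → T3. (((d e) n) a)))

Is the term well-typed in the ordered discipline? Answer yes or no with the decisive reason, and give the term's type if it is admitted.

yes — one use each (d, e, n, a); ordered split holds; term : T2 → (T1 → T3) → T3
usage: d: 1×; e: 1×; n [bound]: 1×; a [bound]: 1×
uses in reading order: d, e, n, a
typing: ✓ — T2 → (T1 → T3) → T3
across the five disciplines: ordered ✓, linear ✓, affine ✓, relevant ✓, unrestricted ✓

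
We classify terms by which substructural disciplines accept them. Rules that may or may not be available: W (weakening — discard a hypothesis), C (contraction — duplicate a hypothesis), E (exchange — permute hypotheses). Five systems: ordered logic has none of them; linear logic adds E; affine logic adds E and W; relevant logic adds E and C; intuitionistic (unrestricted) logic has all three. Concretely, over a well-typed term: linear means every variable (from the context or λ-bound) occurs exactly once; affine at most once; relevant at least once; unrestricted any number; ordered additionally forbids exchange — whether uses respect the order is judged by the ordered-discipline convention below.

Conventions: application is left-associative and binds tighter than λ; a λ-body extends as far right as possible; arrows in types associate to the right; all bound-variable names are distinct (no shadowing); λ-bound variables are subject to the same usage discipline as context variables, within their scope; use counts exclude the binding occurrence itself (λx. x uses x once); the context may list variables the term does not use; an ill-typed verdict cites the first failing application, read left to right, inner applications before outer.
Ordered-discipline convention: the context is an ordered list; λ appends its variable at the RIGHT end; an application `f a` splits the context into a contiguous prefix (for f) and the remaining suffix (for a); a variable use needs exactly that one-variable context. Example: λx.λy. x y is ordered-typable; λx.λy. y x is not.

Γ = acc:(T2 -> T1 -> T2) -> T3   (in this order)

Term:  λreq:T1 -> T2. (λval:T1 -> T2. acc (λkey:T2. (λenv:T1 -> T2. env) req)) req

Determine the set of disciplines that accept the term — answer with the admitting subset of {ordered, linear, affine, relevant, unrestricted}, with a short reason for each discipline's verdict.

admitted in: unrestricted
counts: acc ×1, req (λ-bound) ×2, val (λ-bound) ×0, key (λ-bound) ×0, env (λ-bound) ×1
use order (left to right): acc, env, req, req
typing: well-typed at (T1 -> T2) -> T3
ordered ✗ (repeated use of req ×2; val, key left unused)
linear ✗ (repeated use of req ×2; val, key left unused)
affine ✗ (repeated use of req ×2)
relevant ✗ (val, key left unused)
unrestricted ✓ (typability at (T1 -> T2) -> T3 is all that's needed)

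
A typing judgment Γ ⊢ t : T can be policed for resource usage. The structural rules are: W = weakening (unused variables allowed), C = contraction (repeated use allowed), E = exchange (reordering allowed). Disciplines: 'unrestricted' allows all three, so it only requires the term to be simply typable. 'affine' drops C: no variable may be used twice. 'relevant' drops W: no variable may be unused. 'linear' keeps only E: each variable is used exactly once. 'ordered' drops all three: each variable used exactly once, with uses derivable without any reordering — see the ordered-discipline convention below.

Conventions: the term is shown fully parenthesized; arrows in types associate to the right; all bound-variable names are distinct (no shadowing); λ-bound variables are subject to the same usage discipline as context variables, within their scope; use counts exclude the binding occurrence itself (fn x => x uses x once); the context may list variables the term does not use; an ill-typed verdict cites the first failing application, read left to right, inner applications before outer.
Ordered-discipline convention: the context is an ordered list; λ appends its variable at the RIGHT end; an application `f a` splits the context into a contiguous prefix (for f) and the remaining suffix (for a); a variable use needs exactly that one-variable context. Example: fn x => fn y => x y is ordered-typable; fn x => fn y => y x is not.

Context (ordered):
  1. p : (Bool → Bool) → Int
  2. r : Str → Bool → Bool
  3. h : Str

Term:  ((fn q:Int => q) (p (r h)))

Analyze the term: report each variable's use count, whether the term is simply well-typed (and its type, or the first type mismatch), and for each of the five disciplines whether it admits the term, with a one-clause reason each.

counts: p: 1; r: 1; h: 1; q (λ-bound): 1
order of uses: q, p, r, h
typing: well-typed — term : Int
ordered: ✓, single-use (p, r, h, q), ordered derivation ok
linear: ✓, exactly-once usage across p, r, h, q
affine: ✓, none of p, r, h, q used more than once
relevant: ✓, at least one use each (p, r, h, q)
unrestricted: ✓, type-checks (Int) and nothing is barred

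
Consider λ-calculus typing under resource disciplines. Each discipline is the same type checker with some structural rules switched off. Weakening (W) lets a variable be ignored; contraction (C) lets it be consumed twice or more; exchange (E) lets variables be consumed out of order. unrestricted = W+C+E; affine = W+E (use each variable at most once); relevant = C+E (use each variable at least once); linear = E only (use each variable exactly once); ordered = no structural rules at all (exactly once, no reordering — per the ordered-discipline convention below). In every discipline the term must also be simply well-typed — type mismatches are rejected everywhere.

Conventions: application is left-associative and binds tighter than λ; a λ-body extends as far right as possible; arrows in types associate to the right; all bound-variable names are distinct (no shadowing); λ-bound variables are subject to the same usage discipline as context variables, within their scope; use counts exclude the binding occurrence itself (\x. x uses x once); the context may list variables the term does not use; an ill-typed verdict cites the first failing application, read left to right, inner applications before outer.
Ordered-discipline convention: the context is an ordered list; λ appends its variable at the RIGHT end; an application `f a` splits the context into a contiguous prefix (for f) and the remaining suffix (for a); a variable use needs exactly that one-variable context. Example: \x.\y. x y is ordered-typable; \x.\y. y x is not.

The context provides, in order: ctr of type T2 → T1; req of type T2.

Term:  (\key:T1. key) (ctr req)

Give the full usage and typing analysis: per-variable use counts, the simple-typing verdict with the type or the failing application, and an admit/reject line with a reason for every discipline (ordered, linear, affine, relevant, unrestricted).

counts: ctr: 1×, req: 1×, key (λ-bound): 1×
left-to-right use order: key, ctr, req
typing: ✓ — T1
ordered ✓ (ctr, req, key: once each, no exchange needed)
linear ✓ (single use per variable (ctr, req, key))
affine ✓ (ctr, req, key: no repeats, contraction unneeded)
relevant ✓ (ctr, req, key: all used, weakening unneeded)
unrestricted ✓ (typability at T1 is all that's needed)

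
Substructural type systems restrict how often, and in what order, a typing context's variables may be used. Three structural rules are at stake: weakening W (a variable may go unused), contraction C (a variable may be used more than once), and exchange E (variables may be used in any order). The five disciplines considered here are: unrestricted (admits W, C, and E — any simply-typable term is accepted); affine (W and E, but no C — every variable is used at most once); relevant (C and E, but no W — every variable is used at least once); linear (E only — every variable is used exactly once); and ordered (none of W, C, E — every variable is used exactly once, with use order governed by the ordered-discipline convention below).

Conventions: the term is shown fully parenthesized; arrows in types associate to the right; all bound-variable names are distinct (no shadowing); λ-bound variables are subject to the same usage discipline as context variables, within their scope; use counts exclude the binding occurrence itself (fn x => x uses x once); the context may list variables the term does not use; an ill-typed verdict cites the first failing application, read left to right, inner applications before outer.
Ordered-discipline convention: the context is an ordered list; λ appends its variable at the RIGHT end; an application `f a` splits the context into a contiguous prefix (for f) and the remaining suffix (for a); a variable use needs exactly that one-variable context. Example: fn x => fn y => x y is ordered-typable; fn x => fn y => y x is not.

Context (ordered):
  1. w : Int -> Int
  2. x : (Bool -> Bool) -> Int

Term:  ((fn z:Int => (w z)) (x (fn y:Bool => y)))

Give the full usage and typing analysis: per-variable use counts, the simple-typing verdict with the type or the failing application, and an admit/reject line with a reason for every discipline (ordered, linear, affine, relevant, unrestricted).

usage: w ×1, x ×1, z [bound] ×1, y [bound] ×1
order of uses: w, z, x, y
typing: the term checks, with type Int
ordered: ✓ — one use each (w, x, z, y); ordered split holds
linear: ✓ — w, x, z, y: one use apiece
affine: ✓ — w, x, z, y: no repeats, contraction unneeded
relevant: ✓ — every one of w, x, z, y appears
unrestricted: ✓ — type-checks (Int) and nothing is barred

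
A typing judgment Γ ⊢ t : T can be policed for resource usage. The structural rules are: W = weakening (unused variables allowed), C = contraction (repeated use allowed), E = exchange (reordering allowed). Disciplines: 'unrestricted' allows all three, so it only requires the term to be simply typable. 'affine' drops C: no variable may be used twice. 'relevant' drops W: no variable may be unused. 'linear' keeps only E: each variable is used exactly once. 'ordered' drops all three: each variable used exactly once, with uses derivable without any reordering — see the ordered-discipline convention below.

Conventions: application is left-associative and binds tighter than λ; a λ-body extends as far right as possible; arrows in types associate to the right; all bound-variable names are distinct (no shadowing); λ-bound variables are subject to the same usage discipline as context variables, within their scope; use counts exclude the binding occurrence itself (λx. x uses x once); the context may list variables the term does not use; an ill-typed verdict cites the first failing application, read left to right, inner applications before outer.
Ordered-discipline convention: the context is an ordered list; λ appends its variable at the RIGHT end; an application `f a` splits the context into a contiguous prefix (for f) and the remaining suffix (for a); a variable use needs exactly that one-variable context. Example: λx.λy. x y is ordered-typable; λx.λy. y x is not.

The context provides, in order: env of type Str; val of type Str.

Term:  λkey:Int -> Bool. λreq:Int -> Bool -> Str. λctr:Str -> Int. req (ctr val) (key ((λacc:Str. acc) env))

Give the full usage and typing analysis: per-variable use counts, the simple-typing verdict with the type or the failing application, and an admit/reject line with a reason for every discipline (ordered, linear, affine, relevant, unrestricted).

use counts: env: 1×, val: 1×, key (λ-bound): 1×, req (λ-bound): 1×, ctr (λ-bound): 1×, acc (λ-bound): 1×
order of uses: req, ctr, val, key, acc, env
typing: ill-typed: argument of type Str where Int is required
ordered: ✗ — not simply typable
linear: ✗ — fails simple typing
affine: ✗ — a type mismatch blocks all five
relevant: ✗ — the type mismatch rejects it
unrestricted: ✗ — not simply typable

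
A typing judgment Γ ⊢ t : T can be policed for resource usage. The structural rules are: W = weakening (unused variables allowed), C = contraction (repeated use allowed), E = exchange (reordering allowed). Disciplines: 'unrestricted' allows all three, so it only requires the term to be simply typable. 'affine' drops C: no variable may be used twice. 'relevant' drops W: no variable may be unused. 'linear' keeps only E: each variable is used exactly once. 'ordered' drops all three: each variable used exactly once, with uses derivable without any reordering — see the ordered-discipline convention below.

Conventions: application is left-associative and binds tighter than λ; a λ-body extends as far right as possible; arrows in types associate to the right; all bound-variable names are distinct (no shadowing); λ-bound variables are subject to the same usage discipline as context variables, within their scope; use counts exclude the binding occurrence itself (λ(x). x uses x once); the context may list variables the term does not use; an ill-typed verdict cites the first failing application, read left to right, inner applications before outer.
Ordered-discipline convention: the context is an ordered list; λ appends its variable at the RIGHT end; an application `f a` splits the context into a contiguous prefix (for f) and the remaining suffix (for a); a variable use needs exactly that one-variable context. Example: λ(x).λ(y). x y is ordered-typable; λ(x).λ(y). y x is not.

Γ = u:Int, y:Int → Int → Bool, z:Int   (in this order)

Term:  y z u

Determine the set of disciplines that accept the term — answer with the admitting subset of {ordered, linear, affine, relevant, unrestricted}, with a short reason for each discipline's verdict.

admitted in: linear, affine, relevant, unrestricted
use counts: u=1, y=1, z=1
use order (left to right): y, z, u
typing: ✓ — Bool
ordered ✗ (use order y, z, u needs exchange)
linear ✓ (exactly-once usage across u, y, z)
affine ✓ (at most one use each (u, y, z))
relevant ✓ (none of u, y, z goes unused)
unrestricted ✓ (type-checks (Bool) and nothing is barred)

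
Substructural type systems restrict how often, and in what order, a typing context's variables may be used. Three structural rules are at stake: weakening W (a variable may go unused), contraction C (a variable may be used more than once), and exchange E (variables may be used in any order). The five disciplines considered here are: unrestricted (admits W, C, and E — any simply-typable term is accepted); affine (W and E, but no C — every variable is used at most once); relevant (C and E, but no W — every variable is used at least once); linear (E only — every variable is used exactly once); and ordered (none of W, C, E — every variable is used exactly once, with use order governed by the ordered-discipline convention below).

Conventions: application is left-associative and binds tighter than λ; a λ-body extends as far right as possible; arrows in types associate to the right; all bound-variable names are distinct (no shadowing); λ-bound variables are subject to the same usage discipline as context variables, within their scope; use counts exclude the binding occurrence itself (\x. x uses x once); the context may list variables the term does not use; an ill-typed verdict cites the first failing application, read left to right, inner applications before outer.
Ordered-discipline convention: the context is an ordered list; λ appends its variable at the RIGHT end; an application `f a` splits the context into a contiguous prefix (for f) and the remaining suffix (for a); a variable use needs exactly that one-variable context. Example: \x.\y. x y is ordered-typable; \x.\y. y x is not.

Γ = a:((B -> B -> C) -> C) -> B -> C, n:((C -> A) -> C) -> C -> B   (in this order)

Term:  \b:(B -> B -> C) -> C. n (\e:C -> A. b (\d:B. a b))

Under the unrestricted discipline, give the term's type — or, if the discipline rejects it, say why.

term : ((B -> B -> C) -> C) -> C -> B
counts: a: 1, n: 1, b (bound): 2, e (bound): 0, d (bound): 0
left-to-right use order: n, b, a, b
typing: the term checks, with type ((B -> B -> C) -> C) -> C -> B
across the five disciplines: ordered ✗ | linear ✗ | affine ✗ | relevant ✗ | unrestricted ✓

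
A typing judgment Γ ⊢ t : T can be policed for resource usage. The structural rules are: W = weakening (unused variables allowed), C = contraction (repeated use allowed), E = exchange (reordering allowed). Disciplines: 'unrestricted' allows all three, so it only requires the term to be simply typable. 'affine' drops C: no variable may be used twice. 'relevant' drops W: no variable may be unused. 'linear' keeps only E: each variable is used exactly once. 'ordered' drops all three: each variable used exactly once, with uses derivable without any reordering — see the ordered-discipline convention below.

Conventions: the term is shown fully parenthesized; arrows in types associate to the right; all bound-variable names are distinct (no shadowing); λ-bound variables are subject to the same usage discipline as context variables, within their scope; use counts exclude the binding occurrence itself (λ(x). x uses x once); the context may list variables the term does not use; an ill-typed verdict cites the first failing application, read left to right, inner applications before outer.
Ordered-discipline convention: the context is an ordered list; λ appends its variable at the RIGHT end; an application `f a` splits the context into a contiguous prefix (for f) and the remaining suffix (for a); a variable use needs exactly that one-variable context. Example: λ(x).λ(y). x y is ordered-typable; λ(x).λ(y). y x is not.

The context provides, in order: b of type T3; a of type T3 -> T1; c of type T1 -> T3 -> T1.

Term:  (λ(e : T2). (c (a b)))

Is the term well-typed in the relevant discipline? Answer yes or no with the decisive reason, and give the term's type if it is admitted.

no — e never used (weakening)
counts: b: 1, a: 1, c: 1, e [bound]: 0
use order (left to right): c, a, b
typing: well-typed at T2 -> T3 -> T1
all disciplines: ordered ✗, linear ✗, affine ✓, relevant ✗, unrestricted ✓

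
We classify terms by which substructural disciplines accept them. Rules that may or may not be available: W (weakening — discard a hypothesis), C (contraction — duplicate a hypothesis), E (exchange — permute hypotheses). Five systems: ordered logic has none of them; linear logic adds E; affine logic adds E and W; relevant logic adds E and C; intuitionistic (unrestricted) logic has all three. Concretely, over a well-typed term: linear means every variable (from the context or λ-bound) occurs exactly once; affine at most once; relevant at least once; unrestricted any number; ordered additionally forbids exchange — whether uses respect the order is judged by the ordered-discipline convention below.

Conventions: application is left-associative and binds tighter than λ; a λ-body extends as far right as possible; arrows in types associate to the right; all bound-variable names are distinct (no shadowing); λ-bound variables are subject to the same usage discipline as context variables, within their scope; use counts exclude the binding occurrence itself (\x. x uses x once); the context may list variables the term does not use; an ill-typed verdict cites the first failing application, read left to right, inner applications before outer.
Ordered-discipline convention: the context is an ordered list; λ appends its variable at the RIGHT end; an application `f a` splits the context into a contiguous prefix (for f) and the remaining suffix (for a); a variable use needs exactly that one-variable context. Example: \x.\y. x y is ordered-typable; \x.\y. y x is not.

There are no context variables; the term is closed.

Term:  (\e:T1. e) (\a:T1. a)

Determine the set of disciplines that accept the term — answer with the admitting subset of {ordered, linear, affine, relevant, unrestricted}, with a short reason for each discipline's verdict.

accepted by: none
use counts: e (λ-bound): 1×, a (λ-bound): 1×
uses in reading order: e, a
typing: ill-typed: argument of type T1 → T1 where T1 is required
ordered: ✗ — not simply typable
linear: ✗ — fails simple typing
affine: ✗ — a type mismatch blocks all five
relevant: ✗ — the type mismatch rejects it
unrestricted: ✗ — not simply typable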